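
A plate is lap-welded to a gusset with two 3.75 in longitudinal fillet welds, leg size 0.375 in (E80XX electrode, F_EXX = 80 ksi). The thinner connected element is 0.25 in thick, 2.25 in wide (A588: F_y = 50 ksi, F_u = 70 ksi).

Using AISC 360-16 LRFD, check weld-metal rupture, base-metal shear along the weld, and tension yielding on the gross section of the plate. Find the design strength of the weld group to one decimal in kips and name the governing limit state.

Weld metal: throat = 0.707×0.375 = 0.26513 in, L = 2×3.75 = 7.5 in. φR_n = 0.75 × 0.6 × 80 × 0.26513 × 7.5 = 71.6 kips.
Base metal shear (0.25 in plate): yield φR_n = 1.0×0.6×50×0.25×7.5 = 56.3 kips; rupture φR_n = 0.75×0.6×70×0.25×7.5 = 59.1 kips; take 56.3 kips (yield).
Tension yield (gross): A_g = 2.25×0.25 = 0.5625 in². φR_n = 0.90 × 50 × 0.5625 = 25.3 kips.
Governing: min(71.6, 56.3, 25.3) = 25.3 kips → gross-section yield.

25.3 kips (gross-section yield governs)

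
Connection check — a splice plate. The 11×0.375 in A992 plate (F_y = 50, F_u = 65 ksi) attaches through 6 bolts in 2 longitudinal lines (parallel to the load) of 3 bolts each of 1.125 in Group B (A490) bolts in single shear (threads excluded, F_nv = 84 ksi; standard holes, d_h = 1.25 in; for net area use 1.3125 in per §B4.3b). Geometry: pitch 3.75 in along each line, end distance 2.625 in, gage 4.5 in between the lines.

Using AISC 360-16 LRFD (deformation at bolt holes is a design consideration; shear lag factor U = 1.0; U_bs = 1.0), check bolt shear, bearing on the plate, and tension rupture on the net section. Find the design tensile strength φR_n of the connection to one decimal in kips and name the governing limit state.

153.1 kips (net-section rupture governs)

Bolt shear: A_b = π(1.125)²/4 = 0.99402 in². φR_n = 0.75 × 84 × 0.99402 × 6 × 1 = 375.7 kips.
Bearing (0.375 in plate, F_u = 65 ksi): end bolts L_c = 2.625 − 1.25/2 = 2, R_n = min(1.2×2×0.375×65, 2.4×1.125×0.375×65) = 58.5 kips/bolt; interior L_c = 3.75 − 1.25 = 2.5, R_n = 65.813 kips/bolt. φR_n = 0.75 × (2×58.5 + 4×65.813) = 285.2 kips.
Tension rupture (net): A_n = (11 − 2×1.3125)×0.375 = 3.1406 in² (U = 1.0, A_e = A_n). φR_n = 0.75 × 65 × 3.1406 = 153.1 kips.
Governing: min(375.7, 285.2, 153.1) = 153.1 kips → net-section rupture.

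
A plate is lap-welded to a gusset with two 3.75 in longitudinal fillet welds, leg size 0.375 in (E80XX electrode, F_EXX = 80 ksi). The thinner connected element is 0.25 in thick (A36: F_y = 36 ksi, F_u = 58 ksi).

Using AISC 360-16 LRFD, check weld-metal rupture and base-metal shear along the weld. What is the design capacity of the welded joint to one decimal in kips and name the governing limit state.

Weld metal: throat = 0.707×0.375 = 0.26513 in, L = 2×3.75 = 7.5 in. φR_n = 0.75 × 0.6 × 80 × 0.26513 × 7.5 = 71.6 kips.
Base metal shear (0.25 in plate): yield φR_n = 1.0×0.6×36×0.25×7.5 = 40.5 kips; rupture φR_n = 0.75×0.6×58×0.25×7.5 = 48.9 kips; take 40.5 kips (yield).
Governing: min(71.6, 40.5) = 40.5 kips → base-metal shear.

40.5 kips (base-metal shear governs)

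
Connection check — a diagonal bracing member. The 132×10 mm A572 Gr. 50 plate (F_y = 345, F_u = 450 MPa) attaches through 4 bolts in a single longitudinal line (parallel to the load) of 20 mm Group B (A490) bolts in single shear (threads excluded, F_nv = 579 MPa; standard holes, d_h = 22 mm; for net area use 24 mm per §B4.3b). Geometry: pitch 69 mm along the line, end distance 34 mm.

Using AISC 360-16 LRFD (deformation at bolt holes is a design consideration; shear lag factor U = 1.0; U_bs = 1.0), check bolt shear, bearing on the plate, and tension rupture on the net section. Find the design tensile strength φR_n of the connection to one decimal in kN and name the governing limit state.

364.5 kN (net-section rupture governs)

Bolt shear: A_b = π(20)²/4 = 314.16 mm². φR_n = 0.75 × 579 × 314.16 × 4 × 1 = 545.7 kN.
Bearing (10 mm plate, F_u = 450 MPa): end bolts L_c = 34 − 22/2 = 23, R_n = min(1.2×23×10×450, 2.4×20×10×450) = 124.2 kN/bolt; interior L_c = 69 − 22 = 47, R_n = 216 kN/bolt. φR_n = 0.75 × (1×124.2 + 3×216) = 579.2 kN.
Tension rupture (net): A_n = (132 − 1×24)×10 = 1080 mm² (U = 1.0, A_e = A_n). φR_n = 0.75 × 450 × 1080 = 364.5 kN.
Governing: min(545.7, 579.2, 364.5) = 364.5 kN → net-section rupture.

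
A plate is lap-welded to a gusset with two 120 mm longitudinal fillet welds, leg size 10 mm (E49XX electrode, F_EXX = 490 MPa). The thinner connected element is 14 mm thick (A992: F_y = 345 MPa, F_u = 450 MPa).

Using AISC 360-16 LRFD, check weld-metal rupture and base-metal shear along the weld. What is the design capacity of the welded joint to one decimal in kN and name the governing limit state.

Weld metal: throat = 0.707×10 = 7.07 mm, L = 2×120 = 240 mm. φR_n = 0.75 × 0.6 × 490 × 7.07 × 240 = 374.1 kN.
Base metal shear (14 mm plate): yield φR_n = 1.0×0.6×345×14×240 = 695.5 kN; rupture φR_n = 0.75×0.6×450×14×240 = 680.4 kN; take 680.4 kN (rupture).
Governing: min(374.1, 680.4) = 374.1 kN → weld metal.

374.1 kN (weld metal governs)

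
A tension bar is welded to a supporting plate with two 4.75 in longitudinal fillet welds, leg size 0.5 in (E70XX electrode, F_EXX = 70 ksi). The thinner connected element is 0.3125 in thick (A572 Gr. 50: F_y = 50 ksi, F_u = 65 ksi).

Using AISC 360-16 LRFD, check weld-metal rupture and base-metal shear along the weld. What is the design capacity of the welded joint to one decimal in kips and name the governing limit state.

Weld metal: throat = 0.707×0.5 = 0.3535 in, L = 2×4.75 = 9.5 in. φR_n = 0.75 × 0.6 × 70 × 0.3535 × 9.5 = 105.8 kips.
Base metal shear (0.3125 in plate): yield φR_n = 1.0×0.6×50×0.3125×9.5 = 89.1 kips; rupture φR_n = 0.75×0.6×65×0.3125×9.5 = 86.8 kips; take 86.8 kips (rupture).
Governing: min(105.8, 86.8) = 86.8 kips → base-metal shear.

86.8 kips (base-metal shear governs)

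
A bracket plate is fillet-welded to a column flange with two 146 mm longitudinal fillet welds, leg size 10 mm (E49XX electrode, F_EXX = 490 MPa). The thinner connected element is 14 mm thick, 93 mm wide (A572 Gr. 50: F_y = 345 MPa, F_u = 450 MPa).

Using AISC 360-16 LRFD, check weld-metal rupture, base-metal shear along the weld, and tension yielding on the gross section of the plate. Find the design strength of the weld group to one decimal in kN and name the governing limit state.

Weld metal: throat = 0.707×10 = 7.07 mm, L = 2×146 = 292 mm. φR_n = 0.75 × 0.6 × 490 × 7.07 × 292 = 455.2 kN.
Base metal shear (14 mm plate): yield φR_n = 1.0×0.6×345×14×292 = 846.2 kN; rupture φR_n = 0.75×0.6×450×14×292 = 827.8 kN; take 827.8 kN (rupture).
Tension yield (gross): A_g = 93×14 = 1302 mm². φR_n = 0.90 × 345 × 1302 = 404.3 kN.
Governing: min(455.2, 827.8, 404.3) = 404.3 kN → gross-section yield.

404.3 kN (gross-section yield governs)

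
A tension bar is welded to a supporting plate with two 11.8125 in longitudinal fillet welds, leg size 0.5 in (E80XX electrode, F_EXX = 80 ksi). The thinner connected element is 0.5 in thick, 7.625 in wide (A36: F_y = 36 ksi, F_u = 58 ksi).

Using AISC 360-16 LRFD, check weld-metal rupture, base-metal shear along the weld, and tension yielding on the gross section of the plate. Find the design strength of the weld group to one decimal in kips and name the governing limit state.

Weld metal: throat = 0.707×0.5 = 0.3535 in, L = 2×11.8125 = 23.625 in. φR_n = 0.75 × 0.6 × 80 × 0.3535 × 23.625 = 300.7 kips.
Base metal shear (0.5 in plate): yield φR_n = 1.0×0.6×36×0.5×23.625 = 255.2 kips; rupture φR_n = 0.75×0.6×58×0.5×23.625 = 308.3 kips; take 255.2 kips (yield).
Tension yield (gross): A_g = 7.625×0.5 = 3.8125 in². φR_n = 0.90 × 36 × 3.8125 = 123.5 kips.
Governing: min(300.7, 255.2, 123.5) = 123.5 kips → gross-section yield.

123.5 kips (gross-section yield governs)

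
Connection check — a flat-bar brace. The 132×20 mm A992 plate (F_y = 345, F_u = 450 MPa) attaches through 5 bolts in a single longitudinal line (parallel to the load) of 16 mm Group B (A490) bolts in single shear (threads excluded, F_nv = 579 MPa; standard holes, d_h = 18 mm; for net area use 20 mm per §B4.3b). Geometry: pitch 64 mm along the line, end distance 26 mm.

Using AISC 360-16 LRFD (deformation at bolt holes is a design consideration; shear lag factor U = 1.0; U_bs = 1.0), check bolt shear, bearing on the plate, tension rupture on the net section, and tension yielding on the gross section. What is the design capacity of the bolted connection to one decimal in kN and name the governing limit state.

Bolt shear: A_b = π(16)²/4 = 201.06 mm². φR_n = 0.75 × 579 × 201.06 × 5 × 1 = 436.6 kN.
Bearing (20 mm plate, F_u = 450 MPa): end bolts L_c = 26 − 18/2 = 17, R_n = min(1.2×17×20×450, 2.4×16×20×450) = 183.6 kN/bolt; interior L_c = 64 − 18 = 46, R_n = 345.6 kN/bolt. φR_n = 0.75 × (1×183.6 + 4×345.6) = 1174.5 kN.
Tension rupture (net): A_n = (132 − 1×20)×20 = 2240 mm² (U = 1.0, A_e = A_n). φR_n = 0.75 × 450 × 2240 = 756.0 kN.
Tension yield (gross): A_g = 132×20 = 2640 mm². φR_n = 0.90 × 345 × 2640 = 819.7 kN.
Governing: min(436.6, 1174.5, 756.0, 819.7) = 436.6 kN → bolt shear.

436.6 kN (bolt shear governs)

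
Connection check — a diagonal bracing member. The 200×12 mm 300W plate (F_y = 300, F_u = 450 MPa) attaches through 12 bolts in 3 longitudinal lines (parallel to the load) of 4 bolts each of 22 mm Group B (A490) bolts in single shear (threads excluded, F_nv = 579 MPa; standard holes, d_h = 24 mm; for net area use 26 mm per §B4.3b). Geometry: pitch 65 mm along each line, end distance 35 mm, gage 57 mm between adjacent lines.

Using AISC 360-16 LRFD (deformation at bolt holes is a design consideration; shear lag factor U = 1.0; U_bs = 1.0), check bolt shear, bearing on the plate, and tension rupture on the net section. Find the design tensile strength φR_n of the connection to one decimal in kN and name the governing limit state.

Bolt shear: A_b = π(22)²/4 = 380.13 mm². φR_n = 0.75 × 579 × 380.13 × 12 × 1 = 1980.9 kN.
Bearing (12 mm plate, F_u = 450 MPa): end bolts L_c = 35 − 24/2 = 23, R_n = min(1.2×23×12×450, 2.4×22×12×450) = 149.04 kN/bolt; interior L_c = 65 − 24 = 41, R_n = 265.68 kN/bolt. φR_n = 0.75 × (3×149.04 + 9×265.68) = 2128.7 kN.
Tension rupture (net): A_n = (200 − 3×26)×12 = 1464 mm² (U = 1.0, A_e = A_n). φR_n = 0.75 × 450 × 1464 = 494.1 kN.
Governing: min(1980.9, 2128.7, 494.1) = 494.1 kN → net-section rupture.

494.1 kN (net-section rupture governs)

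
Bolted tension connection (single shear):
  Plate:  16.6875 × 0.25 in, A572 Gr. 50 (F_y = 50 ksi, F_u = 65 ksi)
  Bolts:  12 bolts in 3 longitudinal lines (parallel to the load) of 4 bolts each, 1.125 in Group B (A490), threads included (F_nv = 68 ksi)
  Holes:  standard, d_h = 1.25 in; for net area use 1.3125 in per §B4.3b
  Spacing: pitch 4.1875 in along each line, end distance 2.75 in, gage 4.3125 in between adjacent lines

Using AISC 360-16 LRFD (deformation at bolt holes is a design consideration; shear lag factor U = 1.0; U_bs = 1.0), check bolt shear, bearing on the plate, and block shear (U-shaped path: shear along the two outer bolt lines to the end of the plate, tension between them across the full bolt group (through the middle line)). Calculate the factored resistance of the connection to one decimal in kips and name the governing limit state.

Bolt shear: A_b = π(1.125)²/4 = 0.99402 in². φR_n = 0.75 × 68 × 0.99402 × 12 × 1 = 608.3 kips.
Bearing (0.25 in plate, F_u = 65 ksi): end bolts L_c = 2.75 − 1.25/2 = 2.125, R_n = min(1.2×2.125×0.25×65, 2.4×1.125×0.25×65) = 41.438 kips/bolt; interior L_c = 4.1875 − 1.25 = 2.9375, R_n = 43.875 kips/bolt. φR_n = 0.75 × (3×41.438 + 9×43.875) = 389.4 kips.
Block shear: shear path 2×[2.75+3×4.1875] = 2×15.3125 in, A_gv = 7.6563, A_nv = 2×(15.3125 − 3.5×1.3125)×0.25 = 5.3594 in²; tension across gage: (8.625 − 2×1.3125)×0.25 = 1.5 in². R_n = min(0.6×65×5.3594, 0.6×50×7.6563) + 1.0×65×1.5 = min(209.02, 229.69) + 97.5 = 306.52 kips. φR_n = 0.75 × 306.52 = 229.9 kips.
Governing: min(608.3, 389.4, 229.9) = 229.9 kips → block shear.

229.9 kips (block shear governs)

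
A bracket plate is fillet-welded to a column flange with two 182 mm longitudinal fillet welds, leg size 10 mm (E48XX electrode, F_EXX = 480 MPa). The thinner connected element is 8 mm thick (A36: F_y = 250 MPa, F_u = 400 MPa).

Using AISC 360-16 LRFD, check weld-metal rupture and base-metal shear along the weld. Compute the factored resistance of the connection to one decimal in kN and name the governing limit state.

Weld metal: throat = 0.707×10 = 7.07 mm, L = 2×182 = 364 mm. φR_n = 0.75 × 0.6 × 480 × 7.07 × 364 = 555.9 kN.
Base metal shear (8 mm plate): yield φR_n = 1.0×0.6×250×8×364 = 436.8 kN; rupture φR_n = 0.75×0.6×400×8×364 = 524.2 kN; take 436.8 kN (yield).
Governing: min(555.9, 436.8) = 436.8 kN → base-metal shear.

436.8 kN (base-metal shear governs)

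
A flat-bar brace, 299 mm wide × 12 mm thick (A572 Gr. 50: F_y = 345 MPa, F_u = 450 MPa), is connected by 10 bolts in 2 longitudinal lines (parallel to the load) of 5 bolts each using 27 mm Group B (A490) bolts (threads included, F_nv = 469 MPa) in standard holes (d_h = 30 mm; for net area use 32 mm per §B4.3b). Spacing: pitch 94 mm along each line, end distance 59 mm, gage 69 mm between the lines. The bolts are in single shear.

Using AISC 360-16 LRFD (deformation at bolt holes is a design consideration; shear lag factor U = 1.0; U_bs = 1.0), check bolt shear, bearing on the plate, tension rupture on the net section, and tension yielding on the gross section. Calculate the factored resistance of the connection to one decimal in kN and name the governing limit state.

Bolt shear: A_b = π(27)²/4 = 572.56 mm². φR_n = 0.75 × 469 × 572.56 × 10 × 1 = 2014.0 kN.
Bearing (12 mm plate, F_u = 450 MPa): end bolts L_c = 59 − 30/2 = 44, R_n = min(1.2×44×12×450, 2.4×27×12×450) = 285.12 kN/bolt; interior L_c = 94 − 30 = 64, R_n = 349.92 kN/bolt. φR_n = 0.75 × (2×285.12 + 8×349.92) = 2527.2 kN.
Tension rupture (net): A_n = (299 − 2×32)×12 = 2820 mm² (U = 1.0, A_e = A_n). φR_n = 0.75 × 450 × 2820 = 951.8 kN.
Tension yield (gross): A_g = 299×12 = 3588 mm². φR_n = 0.90 × 345 × 3588 = 1114.1 kN.
Governing: min(2014.0, 2527.2, 951.8, 1114.1) = 951.8 kN → net-section rupture.

951.8 kN (net-section rupture governs)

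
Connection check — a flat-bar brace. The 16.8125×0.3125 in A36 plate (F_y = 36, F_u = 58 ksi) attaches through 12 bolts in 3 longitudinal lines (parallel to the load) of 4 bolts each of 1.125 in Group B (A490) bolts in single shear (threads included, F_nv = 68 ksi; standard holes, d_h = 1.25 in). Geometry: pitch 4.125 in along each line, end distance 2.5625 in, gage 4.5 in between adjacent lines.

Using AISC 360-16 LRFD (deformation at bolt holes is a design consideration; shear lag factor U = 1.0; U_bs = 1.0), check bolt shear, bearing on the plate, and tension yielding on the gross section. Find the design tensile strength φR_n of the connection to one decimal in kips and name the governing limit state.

Bolt shear: A_b = π(1.125)²/4 = 0.99402 in². φR_n = 0.75 × 68 × 0.99402 × 12 × 1 = 608.3 kips.
Bearing (0.3125 in plate, F_u = 58 ksi): end bolts L_c = 2.5625 − 1.25/2 = 1.9375, R_n = min(1.2×1.9375×0.3125×58, 2.4×1.125×0.3125×58) = 42.141 kips/bolt; interior L_c = 4.125 − 1.25 = 2.875, R_n = 48.938 kips/bolt. φR_n = 0.75 × (3×42.141 + 9×48.938) = 425.1 kips.
Tension yield (gross): A_g = 16.8125×0.3125 = 5.2539 in². φR_n = 0.90 × 36 × 5.2539 = 170.2 kips.
Governing: min(608.3, 425.1, 170.2) = 170.2 kips → gross-section yield.

170.2 kips (gross-section yield governs)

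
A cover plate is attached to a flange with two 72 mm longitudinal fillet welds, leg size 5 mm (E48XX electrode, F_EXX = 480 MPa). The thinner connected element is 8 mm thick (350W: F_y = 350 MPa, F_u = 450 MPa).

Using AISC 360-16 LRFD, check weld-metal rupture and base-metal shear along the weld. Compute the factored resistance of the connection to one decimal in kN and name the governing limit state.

Weld metal: throat = 0.707×5 = 3.535 mm, L = 2×72 = 144 mm. φR_n = 0.75 × 0.6 × 480 × 3.535 × 144 = 110.0 kN.
Base metal shear (8 mm plate): yield φR_n = 1.0×0.6×350×8×144 = 241.9 kN; rupture φR_n = 0.75×0.6×450×8×144 = 233.3 kN; take 233.3 kN (rupture).
Governing: min(110.0, 233.3) = 110.0 kN → weld metal.

110.0 kN (weld metal governs)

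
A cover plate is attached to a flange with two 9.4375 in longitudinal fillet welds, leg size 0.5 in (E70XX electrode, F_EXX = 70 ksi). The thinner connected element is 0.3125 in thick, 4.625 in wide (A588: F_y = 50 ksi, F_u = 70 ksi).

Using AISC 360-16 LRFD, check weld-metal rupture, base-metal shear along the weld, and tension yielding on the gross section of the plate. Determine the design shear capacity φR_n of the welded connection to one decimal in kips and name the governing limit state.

Weld metal: throat = 0.707×0.5 = 0.3535 in, L = 2×9.4375 = 18.875 in. φR_n = 0.75 × 0.6 × 70 × 0.3535 × 18.875 = 210.2 kips.
Base metal shear (0.3125 in plate): yield φR_n = 1.0×0.6×50×0.3125×18.875 = 177.0 kips; rupture φR_n = 0.75×0.6×70×0.3125×18.875 = 185.8 kips; take 177.0 kips (yield).
Tension yield (gross): A_g = 4.625×0.3125 = 1.4453 in². φR_n = 0.90 × 50 × 1.4453 = 65.0 kips.
Governing: min(210.2, 177.0, 65.0) = 65.0 kips → gross-section yield.

65.0 kips (gross-section yield governs)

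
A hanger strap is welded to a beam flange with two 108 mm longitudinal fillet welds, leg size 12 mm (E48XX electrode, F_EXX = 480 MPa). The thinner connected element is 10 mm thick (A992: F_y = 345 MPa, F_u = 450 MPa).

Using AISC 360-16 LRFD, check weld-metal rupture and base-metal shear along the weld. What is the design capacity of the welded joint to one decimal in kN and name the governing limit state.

395.8 kN (weld metal governs)

Weld metal: throat = 0.707×12 = 8.484 mm, L = 2×108 = 216 mm. φR_n = 0.75 × 0.6 × 480 × 8.484 × 216 = 395.8 kN.
Base metal shear (10 mm plate): yield φR_n = 1.0×0.6×345×10×216 = 447.1 kN; rupture φR_n = 0.75×0.6×450×10×216 = 437.4 kN; take 437.4 kN (rupture).
Governing: min(395.8, 437.4) = 395.8 kN → weld metal.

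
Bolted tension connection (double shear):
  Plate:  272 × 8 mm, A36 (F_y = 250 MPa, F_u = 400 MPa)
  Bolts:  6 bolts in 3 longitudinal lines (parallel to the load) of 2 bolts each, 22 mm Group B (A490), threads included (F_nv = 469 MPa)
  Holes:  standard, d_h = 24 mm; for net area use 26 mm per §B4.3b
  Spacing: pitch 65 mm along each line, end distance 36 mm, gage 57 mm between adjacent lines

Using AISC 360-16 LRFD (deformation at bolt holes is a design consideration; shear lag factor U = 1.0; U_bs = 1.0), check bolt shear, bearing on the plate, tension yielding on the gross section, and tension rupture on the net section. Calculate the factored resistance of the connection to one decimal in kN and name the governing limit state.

Bolt shear: A_b = π(22)²/4 = 380.13 mm². φR_n = 0.75 × 469 × 380.13 × 6 × 2 = 1604.5 kN.
Bearing (8 mm plate, F_u = 400 MPa): end bolts L_c = 36 − 24/2 = 24, R_n = min(1.2×24×8×400, 2.4×22×8×400) = 92.16 kN/bolt; interior L_c = 65 − 24 = 41, R_n = 157.44 kN/bolt. φR_n = 0.75 × (3×92.16 + 3×157.44) = 561.6 kN.
Tension yield (gross): A_g = 272×8 = 2176 mm². φR_n = 0.90 × 250 × 2176 = 489.6 kN.
Tension rupture (net): A_n = (272 − 3×26)×8 = 1552 mm² (U = 1.0, A_e = A_n). φR_n = 0.75 × 400 × 1552 = 465.6 kN.
Governing: min(1604.5, 561.6, 489.6, 465.6) = 465.6 kN → net-section rupture.

465.6 kN (net-section rupture governs)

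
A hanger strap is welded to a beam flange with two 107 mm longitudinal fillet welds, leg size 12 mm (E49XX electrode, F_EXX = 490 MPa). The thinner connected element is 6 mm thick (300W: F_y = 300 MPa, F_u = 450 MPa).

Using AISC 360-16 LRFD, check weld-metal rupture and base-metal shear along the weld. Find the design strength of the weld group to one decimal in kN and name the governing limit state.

Weld metal: throat = 0.707×12 = 8.484 mm, L = 2×107 = 214 mm. φR_n = 0.75 × 0.6 × 490 × 8.484 × 214 = 400.3 kN.
Base metal shear (6 mm plate): yield φR_n = 1.0×0.6×300×6×214 = 231.1 kN; rupture φR_n = 0.75×0.6×450×6×214 = 260.0 kN; take 231.1 kN (yield).
Governing: min(400.3, 231.1) = 231.1 kN → base-metal shear.

231.1 kN (base-metal shear governs)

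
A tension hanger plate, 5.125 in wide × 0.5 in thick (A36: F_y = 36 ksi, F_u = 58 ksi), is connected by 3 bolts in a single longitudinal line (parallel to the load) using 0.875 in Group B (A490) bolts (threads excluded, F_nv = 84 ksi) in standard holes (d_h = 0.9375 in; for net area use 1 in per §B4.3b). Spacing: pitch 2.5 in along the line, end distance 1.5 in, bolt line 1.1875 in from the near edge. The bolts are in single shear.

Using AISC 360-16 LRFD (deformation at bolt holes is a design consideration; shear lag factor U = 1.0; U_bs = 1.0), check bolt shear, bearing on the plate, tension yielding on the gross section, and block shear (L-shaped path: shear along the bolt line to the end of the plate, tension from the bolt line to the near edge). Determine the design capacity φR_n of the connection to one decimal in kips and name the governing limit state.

Bolt shear: A_b = π(0.875)²/4 = 0.60132 in². φR_n = 0.75 × 84 × 0.60132 × 3 × 1 = 113.6 kips.
Bearing (0.5 in plate, F_u = 58 ksi): end bolts L_c = 1.5 − 0.9375/2 = 1.03125, R_n = min(1.2×1.03125×0.5×58, 2.4×0.875×0.5×58) = 35.888 kips/bolt; interior L_c = 2.5 − 0.9375 = 1.5625, R_n = 54.375 kips/bolt. φR_n = 0.75 × (1×35.888 + 2×54.375) = 108.5 kips.
Tension yield (gross): A_g = 5.125×0.5 = 2.5625 in². φR_n = 0.90 × 36 × 2.5625 = 83.0 kips.
Block shear: shear path 1×[1.5+2×2.5] = 1×6.5 in, A_gv = 3.25, A_nv = 1×(6.5 − 2.5×1)×0.5 = 2 in²; tension to near edge: (1.1875 − 0.5×1)×0.5 = 0.34375 in². R_n = min(0.6×58×2, 0.6×36×3.25) + 1.0×58×0.34375 = min(69.6, 70.2) + 19.938 = 89.538 kips. φR_n = 0.75 × 89.538 = 67.2 kips.
Governing: min(113.6, 108.5, 83.0, 67.2) = 67.2 kips → block shear.

67.2 kips (block shear governs)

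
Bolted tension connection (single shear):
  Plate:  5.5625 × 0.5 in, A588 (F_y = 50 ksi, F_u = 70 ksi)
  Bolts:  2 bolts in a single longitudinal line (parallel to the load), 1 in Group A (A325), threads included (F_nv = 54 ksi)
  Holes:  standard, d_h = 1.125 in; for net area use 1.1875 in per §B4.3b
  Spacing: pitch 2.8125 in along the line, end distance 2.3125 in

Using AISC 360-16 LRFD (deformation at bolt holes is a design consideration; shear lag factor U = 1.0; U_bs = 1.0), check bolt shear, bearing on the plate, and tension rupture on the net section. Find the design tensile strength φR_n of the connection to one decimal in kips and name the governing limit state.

63.6 kips (bolt shear governs)

Bolt shear: A_b = π(1)²/4 = 0.7854 in². φR_n = 0.75 × 54 × 0.7854 × 2 × 1 = 63.6 kips.
Bearing (0.5 in plate, F_u = 70 ksi): end bolts L_c = 2.3125 − 1.125/2 = 1.75, R_n = min(1.2×1.75×0.5×70, 2.4×1×0.5×70) = 73.5 kips/bolt; interior L_c = 2.8125 − 1.125 = 1.6875, R_n = 70.875 kips/bolt. φR_n = 0.75 × (1×73.5 + 1×70.875) = 108.3 kips.
Tension rupture (net): A_n = (5.5625 − 1×1.1875)×0.5 = 2.1875 in² (U = 1.0, A_e = A_n). φR_n = 0.75 × 70 × 2.1875 = 114.8 kips.
Governing: min(63.6, 108.3, 114.8) = 63.6 kips → bolt shear.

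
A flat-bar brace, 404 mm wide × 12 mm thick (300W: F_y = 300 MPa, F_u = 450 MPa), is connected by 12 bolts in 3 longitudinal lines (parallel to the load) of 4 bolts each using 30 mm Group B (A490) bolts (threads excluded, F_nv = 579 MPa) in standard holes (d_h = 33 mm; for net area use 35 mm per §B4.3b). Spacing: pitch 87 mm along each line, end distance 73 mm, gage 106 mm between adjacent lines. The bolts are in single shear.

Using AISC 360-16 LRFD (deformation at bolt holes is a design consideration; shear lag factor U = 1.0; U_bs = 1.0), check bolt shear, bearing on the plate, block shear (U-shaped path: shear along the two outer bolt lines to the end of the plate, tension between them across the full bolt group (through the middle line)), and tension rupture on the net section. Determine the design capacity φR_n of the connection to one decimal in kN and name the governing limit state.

Bolt shear: A_b = π(30)²/4 = 706.86 mm². φR_n = 0.75 × 579 × 706.86 × 12 × 1 = 3683.4 kN.
Bearing (12 mm plate, F_u = 450 MPa): end bolts L_c = 73 − 33/2 = 56.5, R_n = min(1.2×56.5×12×450, 2.4×30×12×450) = 366.12 kN/bolt; interior L_c = 87 − 33 = 54, R_n = 349.92 kN/bolt. φR_n = 0.75 × (3×366.12 + 9×349.92) = 3185.7 kN.
Block shear: shear path 2×[73+3×87] = 2×334 mm, A_gv = 8016, A_nv = 2×(334 − 3.5×35)×12 = 5076 mm²; tension across gage: (212 − 2×35)×12 = 1704 mm². R_n = min(0.6×450×5076, 0.6×300×8016) + 1.0×450×1704 = min(1370.5, 1442.9) + 766.8 = 2137.3 kN. φR_n = 0.75 × 2137.3 = 1603.0 kN.
Tension rupture (net): A_n = (404 − 3×35)×12 = 3588 mm² (U = 1.0, A_e = A_n). φR_n = 0.75 × 450 × 3588 = 1211.0 kN.
Governing: min(3683.4, 3185.7, 1603.0, 1211.0) = 1211.0 kN → net-section rupture.

1211.0 kN (net-section rupture governs)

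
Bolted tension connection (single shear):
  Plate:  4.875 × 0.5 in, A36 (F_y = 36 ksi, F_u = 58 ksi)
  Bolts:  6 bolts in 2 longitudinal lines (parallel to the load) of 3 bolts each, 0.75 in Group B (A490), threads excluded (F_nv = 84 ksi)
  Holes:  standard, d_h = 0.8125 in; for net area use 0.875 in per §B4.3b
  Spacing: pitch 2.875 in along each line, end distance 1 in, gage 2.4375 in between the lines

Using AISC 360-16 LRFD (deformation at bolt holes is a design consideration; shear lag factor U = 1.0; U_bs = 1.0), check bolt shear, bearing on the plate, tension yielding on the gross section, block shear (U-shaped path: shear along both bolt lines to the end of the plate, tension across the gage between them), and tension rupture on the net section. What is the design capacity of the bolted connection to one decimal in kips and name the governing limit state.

68.0 kips (net-section rupture governs)

Bolt shear: A_b = π(0.75)²/4 = 0.44179 in². φR_n = 0.75 × 84 × 0.44179 × 6 × 1 = 167.0 kips.
Bearing (0.5 in plate, F_u = 58 ksi): end bolts L_c = 1 − 0.8125/2 = 0.59375, R_n = min(1.2×0.59375×0.5×58, 2.4×0.75×0.5×58) = 20.663 kips/bolt; interior L_c = 2.875 − 0.8125 = 2.0625, R_n = 52.2 kips/bolt. φR_n = 0.75 × (2×20.663 + 4×52.2) = 187.6 kips.
Tension yield (gross): A_g = 4.875×0.5 = 2.4375 in². φR_n = 0.90 × 36 × 2.4375 = 79.0 kips.
Block shear: shear path 2×[1+2×2.875] = 2×6.75 in, A_gv = 6.75, A_nv = 2×(6.75 − 2.5×0.875)×0.5 = 4.5625 in²; tension across gage: (2.4375 − 1×0.875)×0.5 = 0.78125 in². R_n = min(0.6×58×4.5625, 0.6×36×6.75) + 1.0×58×0.78125 = min(158.78, 145.8) + 45.313 = 191.11 kips. φR_n = 0.75 × 191.11 = 143.3 kips.
Tension rupture (net): A_n = (4.875 − 2×0.875)×0.5 = 1.5625 in² (U = 1.0, A_e = A_n). φR_n = 0.75 × 58 × 1.5625 = 68.0 kips.
Governing: min(167.0, 187.6, 79.0, 143.3, 68.0) = 68.0 kips → net-section rupture.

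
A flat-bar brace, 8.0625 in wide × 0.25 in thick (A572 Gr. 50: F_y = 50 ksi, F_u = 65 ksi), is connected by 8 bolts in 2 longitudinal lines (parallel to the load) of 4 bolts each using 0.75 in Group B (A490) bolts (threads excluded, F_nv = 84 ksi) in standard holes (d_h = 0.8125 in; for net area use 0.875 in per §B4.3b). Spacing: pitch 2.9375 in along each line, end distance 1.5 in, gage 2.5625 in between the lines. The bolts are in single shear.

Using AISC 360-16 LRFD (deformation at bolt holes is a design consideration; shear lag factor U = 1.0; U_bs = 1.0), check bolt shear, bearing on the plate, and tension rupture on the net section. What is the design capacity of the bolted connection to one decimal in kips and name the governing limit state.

76.9 kips (net-section rupture governs)

Bolt shear: A_b = π(0.75)²/4 = 0.44179 in². φR_n = 0.75 × 84 × 0.44179 × 8 × 1 = 222.7 kips.
Bearing (0.25 in plate, F_u = 65 ksi): end bolts L_c = 1.5 − 0.8125/2 = 1.09375, R_n = min(1.2×1.09375×0.25×65, 2.4×0.75×0.25×65) = 21.328 kips/bolt; interior L_c = 2.9375 − 0.8125 = 2.125, R_n = 29.25 kips/bolt. φR_n = 0.75 × (2×21.328 + 6×29.25) = 163.6 kips.
Tension rupture (net): A_n = (8.0625 − 2×0.875)×0.25 = 1.5781 in² (U = 1.0, A_e = A_n). φR_n = 0.75 × 65 × 1.5781 = 76.9 kips.
Governing: min(222.7, 163.6, 76.9) = 76.9 kips → net-section rupture.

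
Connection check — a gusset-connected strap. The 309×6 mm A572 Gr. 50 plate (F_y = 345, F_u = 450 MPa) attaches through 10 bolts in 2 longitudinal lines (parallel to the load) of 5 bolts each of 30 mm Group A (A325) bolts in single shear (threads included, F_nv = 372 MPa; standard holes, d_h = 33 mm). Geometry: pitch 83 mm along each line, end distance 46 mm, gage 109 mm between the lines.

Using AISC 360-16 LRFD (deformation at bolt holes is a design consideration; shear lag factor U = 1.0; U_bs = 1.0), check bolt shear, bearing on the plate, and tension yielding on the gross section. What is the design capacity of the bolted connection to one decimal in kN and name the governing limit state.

575.7 kN (gross-section yield governs)

Bolt shear: A_b = π(30)²/4 = 706.86 mm². φR_n = 0.75 × 372 × 706.86 × 10 × 1 = 1972.1 kN.
Bearing (6 mm plate, F_u = 450 MPa): end bolts L_c = 46 − 33/2 = 29.5, R_n = min(1.2×29.5×6×450, 2.4×30×6×450) = 95.58 kN/bolt; interior L_c = 83 − 33 = 50, R_n = 162 kN/bolt. φR_n = 0.75 × (2×95.58 + 8×162) = 1115.4 kN.
Tension yield (gross): A_g = 309×6 = 1854 mm². φR_n = 0.90 × 345 × 1854 = 575.7 kN.
Governing: min(1972.1, 1115.4, 575.7) = 575.7 kN → gross-section yield.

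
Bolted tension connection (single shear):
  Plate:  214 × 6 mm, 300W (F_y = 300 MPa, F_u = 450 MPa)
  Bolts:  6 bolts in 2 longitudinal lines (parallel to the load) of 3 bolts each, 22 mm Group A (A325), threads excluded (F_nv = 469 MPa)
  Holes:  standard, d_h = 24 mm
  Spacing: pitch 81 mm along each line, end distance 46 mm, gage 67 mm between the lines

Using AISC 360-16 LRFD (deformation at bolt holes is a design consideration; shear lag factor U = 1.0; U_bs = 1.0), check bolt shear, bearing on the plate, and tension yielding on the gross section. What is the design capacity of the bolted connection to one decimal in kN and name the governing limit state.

346.7 kN (gross-section yield governs)

Bolt shear: A_b = π(22)²/4 = 380.13 mm². φR_n = 0.75 × 469 × 380.13 × 6 × 1 = 802.3 kN.
Bearing (6 mm plate, F_u = 450 MPa): end bolts L_c = 46 − 24/2 = 34, R_n = min(1.2×34×6×450, 2.4×22×6×450) = 110.16 kN/bolt; interior L_c = 81 − 24 = 57, R_n = 142.56 kN/bolt. φR_n = 0.75 × (2×110.16 + 4×142.56) = 592.9 kN.
Tension yield (gross): A_g = 214×6 = 1284 mm². φR_n = 0.90 × 300 × 1284 = 346.7 kN.
Governing: min(802.3, 592.9, 346.7) = 346.7 kN → gross-section yield.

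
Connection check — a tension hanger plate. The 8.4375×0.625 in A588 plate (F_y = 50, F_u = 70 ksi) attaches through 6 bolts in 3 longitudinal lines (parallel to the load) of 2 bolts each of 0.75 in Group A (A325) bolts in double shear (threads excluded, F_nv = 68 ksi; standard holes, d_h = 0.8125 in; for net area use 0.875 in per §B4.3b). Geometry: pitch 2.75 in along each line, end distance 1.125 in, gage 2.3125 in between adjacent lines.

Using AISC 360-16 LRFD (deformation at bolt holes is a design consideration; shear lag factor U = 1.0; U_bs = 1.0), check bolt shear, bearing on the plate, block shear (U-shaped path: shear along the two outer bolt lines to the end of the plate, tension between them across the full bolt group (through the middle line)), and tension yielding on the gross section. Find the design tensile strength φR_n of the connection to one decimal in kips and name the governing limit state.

195.2 kips (block shear governs)

Bolt shear: A_b = π(0.75)²/4 = 0.44179 in². φR_n = 0.75 × 68 × 0.44179 × 6 × 2 = 270.4 kips.
Bearing (0.625 in plate, F_u = 70 ksi): end bolts L_c = 1.125 − 0.8125/2 = 0.71875, R_n = min(1.2×0.71875×0.625×70, 2.4×0.75×0.625×70) = 37.734 kips/bolt; interior L_c = 2.75 − 0.8125 = 1.9375, R_n = 78.75 kips/bolt. φR_n = 0.75 × (3×37.734 + 3×78.75) = 262.1 kips.
Block shear: shear path 2×[1.125+1×2.75] = 2×3.875 in, A_gv = 4.8438, A_nv = 2×(3.875 − 1.5×0.875)×0.625 = 3.2031 in²; tension across gage: (4.625 − 2×0.875)×0.625 = 1.7969 in². R_n = min(0.6×70×3.2031, 0.6×50×4.8438) + 1.0×70×1.7969 = min(134.53, 145.31) + 125.78 = 260.31 kips. φR_n = 0.75 × 260.31 = 195.2 kips.
Tension yield (gross): A_g = 8.4375×0.625 = 5.2734 in². φR_n = 0.90 × 50 × 5.2734 = 237.3 kips.
Governing: min(270.4, 262.1, 195.2, 237.3) = 195.2 kips → block shear.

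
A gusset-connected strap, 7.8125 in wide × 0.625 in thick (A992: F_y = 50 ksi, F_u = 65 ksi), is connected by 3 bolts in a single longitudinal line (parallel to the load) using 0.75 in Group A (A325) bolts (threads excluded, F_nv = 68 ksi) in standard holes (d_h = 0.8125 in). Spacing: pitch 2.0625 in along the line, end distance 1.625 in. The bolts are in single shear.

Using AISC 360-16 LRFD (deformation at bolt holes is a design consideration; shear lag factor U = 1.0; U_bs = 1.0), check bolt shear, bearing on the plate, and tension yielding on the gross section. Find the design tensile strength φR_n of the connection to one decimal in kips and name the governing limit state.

Bolt shear: A_b = π(0.75)²/4 = 0.44179 in². φR_n = 0.75 × 68 × 0.44179 × 3 × 1 = 67.6 kips.
Bearing (0.625 in plate, F_u = 65 ksi): end bolts L_c = 1.625 − 0.8125/2 = 1.21875, R_n = min(1.2×1.21875×0.625×65, 2.4×0.75×0.625×65) = 59.414 kips/bolt; interior L_c = 2.0625 − 0.8125 = 1.25, R_n = 60.938 kips/bolt. φR_n = 0.75 × (1×59.414 + 2×60.938) = 136.0 kips.
Tension yield (gross): A_g = 7.8125×0.625 = 4.8828 in². φR_n = 0.90 × 50 × 4.8828 = 219.7 kips.
Governing: min(67.6, 136.0, 219.7) = 67.6 kips → bolt shear.

67.6 kips (bolt shear governs)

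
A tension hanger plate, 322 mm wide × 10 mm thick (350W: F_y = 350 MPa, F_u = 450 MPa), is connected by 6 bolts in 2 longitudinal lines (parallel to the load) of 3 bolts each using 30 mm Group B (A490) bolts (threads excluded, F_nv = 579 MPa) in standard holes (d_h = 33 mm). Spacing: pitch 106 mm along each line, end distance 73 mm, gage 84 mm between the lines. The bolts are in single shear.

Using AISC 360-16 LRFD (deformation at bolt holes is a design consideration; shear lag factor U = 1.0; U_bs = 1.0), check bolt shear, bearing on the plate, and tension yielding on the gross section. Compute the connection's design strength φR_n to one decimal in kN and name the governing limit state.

Bolt shear: A_b = π(30)²/4 = 706.86 mm². φR_n = 0.75 × 579 × 706.86 × 6 × 1 = 1841.7 kN.
Bearing (10 mm plate, F_u = 450 MPa): end bolts L_c = 73 − 33/2 = 56.5, R_n = min(1.2×56.5×10×450, 2.4×30×10×450) = 305.1 kN/bolt; interior L_c = 106 − 33 = 73, R_n = 324 kN/bolt. φR_n = 0.75 × (2×305.1 + 4×324) = 1429.7 kN.
Tension yield (gross): A_g = 322×10 = 3220 mm². φR_n = 0.90 × 350 × 3220 = 1014.3 kN.
Governing: min(1841.7, 1429.7, 1014.3) = 1014.3 kN → gross-section yield.

1014.3 kN (gross-section yield governs)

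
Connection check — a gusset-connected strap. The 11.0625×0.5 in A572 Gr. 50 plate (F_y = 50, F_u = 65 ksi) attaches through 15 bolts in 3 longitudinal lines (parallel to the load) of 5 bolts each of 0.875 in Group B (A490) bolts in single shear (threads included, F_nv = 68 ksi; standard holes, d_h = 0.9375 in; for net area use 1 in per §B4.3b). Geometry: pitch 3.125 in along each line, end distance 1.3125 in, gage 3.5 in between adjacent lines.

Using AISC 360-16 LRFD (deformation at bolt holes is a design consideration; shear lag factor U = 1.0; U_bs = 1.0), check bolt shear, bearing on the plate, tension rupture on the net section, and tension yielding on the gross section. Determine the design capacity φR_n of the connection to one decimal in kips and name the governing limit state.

Bolt shear: A_b = π(0.875)²/4 = 0.60132 in². φR_n = 0.75 × 68 × 0.60132 × 15 × 1 = 460.0 kips.
Bearing (0.5 in plate, F_u = 65 ksi): end bolts L_c = 1.3125 − 0.9375/2 = 0.84375, R_n = min(1.2×0.84375×0.5×65, 2.4×0.875×0.5×65) = 32.906 kips/bolt; interior L_c = 3.125 − 0.9375 = 2.1875, R_n = 68.25 kips/bolt. φR_n = 0.75 × (3×32.906 + 12×68.25) = 688.3 kips.
Tension rupture (net): A_n = (11.0625 − 3×1)×0.5 = 4.0313 in² (U = 1.0, A_e = A_n). φR_n = 0.75 × 65 × 4.0313 = 196.5 kips.
Tension yield (gross): A_g = 11.0625×0.5 = 5.5313 in². φR_n = 0.90 × 50 × 5.5313 = 248.9 kips.
Governing: min(460.0, 688.3, 196.5, 248.9) = 196.5 kips → net-section rupture.

196.5 kips (net-section rupture governs)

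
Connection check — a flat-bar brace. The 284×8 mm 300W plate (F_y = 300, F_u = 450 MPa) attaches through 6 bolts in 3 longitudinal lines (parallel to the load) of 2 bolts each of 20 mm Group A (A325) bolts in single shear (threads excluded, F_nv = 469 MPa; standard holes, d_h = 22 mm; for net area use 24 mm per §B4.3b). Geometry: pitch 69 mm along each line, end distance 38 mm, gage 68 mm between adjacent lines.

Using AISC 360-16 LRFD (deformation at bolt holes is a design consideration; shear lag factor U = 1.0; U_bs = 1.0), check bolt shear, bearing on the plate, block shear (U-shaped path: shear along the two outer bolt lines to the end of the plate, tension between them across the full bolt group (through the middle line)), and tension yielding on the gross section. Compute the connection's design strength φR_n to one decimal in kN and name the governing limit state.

467.6 kN (block shear governs)

Bolt shear: A_b = π(20)²/4 = 314.16 mm². φR_n = 0.75 × 469 × 314.16 × 6 × 1 = 663.0 kN.
Bearing (8 mm plate, F_u = 450 MPa): end bolts L_c = 38 − 22/2 = 27, R_n = min(1.2×27×8×450, 2.4×20×8×450) = 116.64 kN/bolt; interior L_c = 69 − 22 = 47, R_n = 172.8 kN/bolt. φR_n = 0.75 × (3×116.64 + 3×172.8) = 651.2 kN.
Block shear: shear path 2×[38+1×69] = 2×107 mm, A_gv = 1712, A_nv = 2×(107 − 1.5×24)×8 = 1136 mm²; tension across gage: (136 − 2×24)×8 = 704 mm². R_n = min(0.6×450×1136, 0.6×300×1712) + 1.0×450×704 = min(306.72, 308.16) + 316.8 = 623.52 kN. φR_n = 0.75 × 623.52 = 467.6 kN.
Tension yield (gross): A_g = 284×8 = 2272 mm². φR_n = 0.90 × 300 × 2272 = 613.4 kN.
Governing: min(663.0, 651.2, 467.6, 613.4) = 467.6 kN → block shear.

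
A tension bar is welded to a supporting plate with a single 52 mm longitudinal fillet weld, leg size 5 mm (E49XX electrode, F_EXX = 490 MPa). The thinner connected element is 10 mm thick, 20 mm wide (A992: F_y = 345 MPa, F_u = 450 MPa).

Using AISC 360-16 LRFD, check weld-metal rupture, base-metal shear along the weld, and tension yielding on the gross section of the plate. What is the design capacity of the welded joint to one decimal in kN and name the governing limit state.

40.5 kN (weld metal governs)

Weld metal: throat = 0.707×5 = 3.535 mm, L = 52 mm. φR_n = 0.75 × 0.6 × 490 × 3.535 × 52 = 40.5 kN.
Base metal shear (10 mm plate): yield φR_n = 1.0×0.6×345×10×52 = 107.6 kN; rupture φR_n = 0.75×0.6×450×10×52 = 105.3 kN; take 105.3 kN (rupture).
Tension yield (gross): A_g = 20×10 = 200 mm². φR_n = 0.90 × 345 × 200 = 62.1 kN.
Governing: min(40.5, 105.3, 62.1) = 40.5 kN → weld metal.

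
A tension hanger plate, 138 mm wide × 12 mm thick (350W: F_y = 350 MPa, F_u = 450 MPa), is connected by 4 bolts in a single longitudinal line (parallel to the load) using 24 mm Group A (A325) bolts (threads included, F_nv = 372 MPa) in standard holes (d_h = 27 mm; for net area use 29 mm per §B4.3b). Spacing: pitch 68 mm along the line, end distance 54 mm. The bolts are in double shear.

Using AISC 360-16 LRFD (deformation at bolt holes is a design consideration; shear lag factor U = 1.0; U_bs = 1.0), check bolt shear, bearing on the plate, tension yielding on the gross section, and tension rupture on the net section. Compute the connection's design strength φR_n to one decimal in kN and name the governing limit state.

Bolt shear: A_b = π(24)²/4 = 452.39 mm². φR_n = 0.75 × 372 × 452.39 × 4 × 2 = 1009.7 kN.
Bearing (12 mm plate, F_u = 450 MPa): end bolts L_c = 54 − 27/2 = 40.5, R_n = min(1.2×40.5×12×450, 2.4×24×12×450) = 262.44 kN/bolt; interior L_c = 68 − 27 = 41, R_n = 265.68 kN/bolt. φR_n = 0.75 × (1×262.44 + 3×265.68) = 794.6 kN.
Tension yield (gross): A_g = 138×12 = 1656 mm². φR_n = 0.90 × 350 × 1656 = 521.6 kN.
Tension rupture (net): A_n = (138 − 1×29)×12 = 1308 mm² (U = 1.0, A_e = A_n). φR_n = 0.75 × 450 × 1308 = 441.5 kN.
Governing: min(1009.7, 794.6, 521.6, 441.5) = 441.5 kN → net-section rupture.

441.5 kN (net-section rupture governs)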